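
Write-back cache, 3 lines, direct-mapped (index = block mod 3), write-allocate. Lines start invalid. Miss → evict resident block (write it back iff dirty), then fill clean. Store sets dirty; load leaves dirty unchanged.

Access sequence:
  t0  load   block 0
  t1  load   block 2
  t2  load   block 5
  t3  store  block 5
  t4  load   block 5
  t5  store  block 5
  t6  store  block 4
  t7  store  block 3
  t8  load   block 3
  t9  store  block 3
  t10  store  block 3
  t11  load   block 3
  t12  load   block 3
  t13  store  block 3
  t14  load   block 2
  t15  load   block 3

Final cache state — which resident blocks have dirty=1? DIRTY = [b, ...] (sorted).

DIRTY = [3, 4]

  0 | R B0 → L0 miss [-]
  1 | R B2 → L2 miss [-]
  2 | R B5 → L2 miss [-]
  3 | W B5 → L2 hit [D]
  4 | R B5 → L2 hit [D]
  5 | W B5 → L2 hit [D]
  6 | W B4 → L1 miss [D]
  7 | W B3 → L0 miss [D]
  8 | R B3 → L0 hit [D]
  9 | W B3 → L0 hit [D]
  10 | W B3 → L0 hit [D]
  11 | R B3 → L0 hit [D]
  12 | R B3 → L0 hit [D]
  13 | W B3 → L0 hit [D]
  14 | R B2 → L2 miss wb→B5 [-]
  15 | R B3 → L0 hit [D]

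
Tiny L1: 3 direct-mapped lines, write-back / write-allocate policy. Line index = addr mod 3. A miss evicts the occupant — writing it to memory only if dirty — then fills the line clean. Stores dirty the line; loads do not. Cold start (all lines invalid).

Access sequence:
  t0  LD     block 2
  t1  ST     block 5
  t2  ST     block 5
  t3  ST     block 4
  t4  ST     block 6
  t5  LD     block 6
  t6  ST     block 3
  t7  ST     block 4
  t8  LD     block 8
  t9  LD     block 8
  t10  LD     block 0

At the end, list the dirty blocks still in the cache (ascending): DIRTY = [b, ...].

DIRTY = [4]

0: R B2 → L2 miss [-]
1: W B5 → L2 miss [D]
2: W B5 → L2 hit [D]
3: W B4 → L1 miss [D]
4: W B6 → L0 miss [D]
5: R B6 → L0 hit [D]
6: W B3 → L0 miss wb→B6 [D]
7: W B4 → L1 hit [D]
8: R B8 → L2 miss wb→B5 [-]
9: R B8 → L2 hit [-]
10: R B0 → L0 miss wb→B3 [-]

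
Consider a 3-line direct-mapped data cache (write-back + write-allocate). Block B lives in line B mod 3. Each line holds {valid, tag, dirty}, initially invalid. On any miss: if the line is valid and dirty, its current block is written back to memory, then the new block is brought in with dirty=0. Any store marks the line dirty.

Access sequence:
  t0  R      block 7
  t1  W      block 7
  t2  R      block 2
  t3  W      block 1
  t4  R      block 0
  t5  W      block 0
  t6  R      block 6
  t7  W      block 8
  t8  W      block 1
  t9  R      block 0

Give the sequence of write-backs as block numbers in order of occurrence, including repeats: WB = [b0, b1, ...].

0: R B7 -> L1 miss  d=-]
1: W B7 -> L1 hit  d=D]
2: R B2 -> L2 miss  d=-]
3: W B1 -> L1 miss wb->B7  d=D]
4: R B0 -> L0 miss  d=-]
5: W B0 -> L0 hit  d=D]
6: R B6 -> L0 miss wb->B0  d=-]
7: W B8 -> L2 miss  d=D]
8: W B1 -> L1 hit  d=D]
9: R B0 -> L0 miss  d=-]

WB = [7, 0]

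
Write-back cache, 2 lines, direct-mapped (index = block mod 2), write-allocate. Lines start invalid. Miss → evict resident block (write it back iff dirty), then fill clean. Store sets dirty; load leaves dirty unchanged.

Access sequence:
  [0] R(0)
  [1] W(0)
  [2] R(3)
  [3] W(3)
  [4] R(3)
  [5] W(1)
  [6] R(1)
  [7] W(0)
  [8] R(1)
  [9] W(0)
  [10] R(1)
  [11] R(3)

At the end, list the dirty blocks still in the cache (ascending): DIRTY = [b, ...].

DIRTY = [0]

0: R B0 → L0 miss [-]
1: W B0 → L0 hit [D]
2: R B3 → L1 miss [-]
3: W B3 → L1 hit [D]
4: R B3 → L1 hit [D]
5: W B1 → L1 miss wb→B3 [D]
6: R B1 → L1 hit [D]
7: W B0 → L0 hit [D]
8: R B1 → L1 hit [D]
9: W B0 → L0 hit [D]
10: R B1 → L1 hit [D]
11: R B3 → L1 miss wb→B1 [-]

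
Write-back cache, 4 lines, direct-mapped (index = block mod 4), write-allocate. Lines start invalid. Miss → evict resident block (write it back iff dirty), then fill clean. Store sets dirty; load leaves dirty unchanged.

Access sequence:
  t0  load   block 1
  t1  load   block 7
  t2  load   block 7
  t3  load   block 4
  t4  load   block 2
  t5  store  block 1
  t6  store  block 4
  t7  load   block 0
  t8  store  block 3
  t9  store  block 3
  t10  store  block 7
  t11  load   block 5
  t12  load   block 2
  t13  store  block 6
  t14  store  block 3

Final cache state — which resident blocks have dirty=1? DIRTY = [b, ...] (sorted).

DIRTY = [3, 6]

  0 | R B1 → L1 miss [-]
  1 | R B7 → L3 miss [-]
  2 | R B7 → L3 hit [-]
  3 | R B4 → L0 miss [-]
  4 | R B2 → L2 miss [-]
  5 | W B1 → L1 hit [D]
  6 | W B4 → L0 hit [D]
  7 | R B0 → L0 miss wb→B4 [-]
  8 | W B3 → L3 miss [D]
  9 | W B3 → L3 hit [D]
  10 | W B7 → L3 miss wb→B3 [D]
  11 | R B5 → L1 miss wb→B1 [-]
  12 | R B2 → L2 hit [-]
  13 | W B6 → L2 miss [D]
  14 | W B3 → L3 miss wb→B7 [D]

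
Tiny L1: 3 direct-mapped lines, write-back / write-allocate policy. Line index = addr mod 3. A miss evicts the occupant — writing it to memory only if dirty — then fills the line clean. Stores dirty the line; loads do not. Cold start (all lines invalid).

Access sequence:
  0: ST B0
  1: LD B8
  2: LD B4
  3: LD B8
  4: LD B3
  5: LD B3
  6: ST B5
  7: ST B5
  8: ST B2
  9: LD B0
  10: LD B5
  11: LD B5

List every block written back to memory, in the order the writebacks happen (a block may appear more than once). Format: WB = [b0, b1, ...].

0: W B0 → L0 miss [D]
1: R B8 → L2 miss [-]
2: R B4 → L1 miss [-]
3: R B8 → L2 hit [-]
4: R B3 → L0 miss wb→B0 [-]
5: R B3 → L0 hit [-]
6: W B5 → L2 miss [D]
7: W B5 → L2 hit [D]
8: W B2 → L2 miss wb→B5 [D]
9: R B0 → L0 miss [-]
10: R B5 → L2 miss wb→B2 [-]
11: R B5 → L2 hit [-]

WB = [0, 5, 2]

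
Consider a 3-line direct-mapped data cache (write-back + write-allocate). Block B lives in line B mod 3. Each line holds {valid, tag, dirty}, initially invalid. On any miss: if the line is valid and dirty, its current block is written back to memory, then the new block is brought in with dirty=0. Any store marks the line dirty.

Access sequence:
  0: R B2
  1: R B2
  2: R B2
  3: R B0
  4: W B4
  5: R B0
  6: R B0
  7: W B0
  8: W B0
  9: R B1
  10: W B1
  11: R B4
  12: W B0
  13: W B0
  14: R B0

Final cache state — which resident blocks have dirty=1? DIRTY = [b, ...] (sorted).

0: R B2 -> L2 miss  d=-]
1: R B2 -> L2 hit  d=-]
2: R B2 -> L2 hit  d=-]
3: R B0 -> L0 miss  d=-]
4: W B4 -> L1 miss  d=D]
5: R B0 -> L0 hit  d=-]
6: R B0 -> L0 hit  d=-]
7: W B0 -> L0 hit  d=D]
8: W B0 -> L0 hit  d=D]
9: R B1 -> L1 miss wb->B4  d=-]
10: W B1 -> L1 hit  d=D]
11: R B4 -> L1 miss wb->B1  d=-]
12: W B0 -> L0 hit  d=D]
13: W B0 -> L0 hit  d=D]
14: R B0 -> L0 hit  d=D]

DIRTY = [0]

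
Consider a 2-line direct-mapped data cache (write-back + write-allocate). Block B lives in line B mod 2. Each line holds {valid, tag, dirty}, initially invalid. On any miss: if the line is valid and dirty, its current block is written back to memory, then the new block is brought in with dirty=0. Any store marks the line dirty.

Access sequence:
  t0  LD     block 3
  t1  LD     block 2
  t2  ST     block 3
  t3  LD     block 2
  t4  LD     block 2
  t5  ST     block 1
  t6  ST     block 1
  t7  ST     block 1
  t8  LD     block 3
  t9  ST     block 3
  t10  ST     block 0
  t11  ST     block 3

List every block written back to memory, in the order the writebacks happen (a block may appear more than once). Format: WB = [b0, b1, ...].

0: R B3 -> L1 miss  d=-]
1: R B2 -> L0 miss  d=-]
2: W B3 -> L1 hit  d=D]
3: R B2 -> L0 hit  d=-]
4: R B2 -> L0 hit  d=-]
5: W B1 -> L1 miss wb->B3  d=D]
6: W B1 -> L1 hit  d=D]
7: W B1 -> L1 hit  d=D]
8: R B3 -> L1 miss wb->B1  d=-]
9: W B3 -> L1 hit  d=D]
10: W B0 -> L0 miss  d=D]
11: W B3 -> L1 hit  d=D]

WB = [3, 1]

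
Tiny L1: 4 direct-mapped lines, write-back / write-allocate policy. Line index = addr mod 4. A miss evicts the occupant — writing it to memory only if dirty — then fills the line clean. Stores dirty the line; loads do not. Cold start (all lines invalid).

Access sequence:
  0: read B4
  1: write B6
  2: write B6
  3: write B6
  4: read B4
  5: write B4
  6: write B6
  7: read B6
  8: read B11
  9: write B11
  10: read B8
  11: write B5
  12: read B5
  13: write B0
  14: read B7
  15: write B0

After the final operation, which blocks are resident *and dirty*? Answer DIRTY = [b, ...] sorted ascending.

0: R B4 → L0 miss [-]
1: W B6 → L2 miss [D]
2: W B6 → L2 hit [D]
3: W B6 → L2 hit [D]
4: R B4 → L0 hit [-]
5: W B4 → L0 hit [D]
6: W B6 → L2 hit [D]
7: R B6 → L2 hit [D]
8: R B11 → L3 miss [-]
9: W B11 → L3 hit [D]
10: R B8 → L0 miss wb→B4 [-]
11: W B5 → L1 miss [D]
12: R B5 → L1 hit [D]
13: W B0 → L0 miss [D]
14: R B7 → L3 miss wb→B11 [-]
15: W B0 → L0 hit [D]

DIRTY = [0, 5, 6]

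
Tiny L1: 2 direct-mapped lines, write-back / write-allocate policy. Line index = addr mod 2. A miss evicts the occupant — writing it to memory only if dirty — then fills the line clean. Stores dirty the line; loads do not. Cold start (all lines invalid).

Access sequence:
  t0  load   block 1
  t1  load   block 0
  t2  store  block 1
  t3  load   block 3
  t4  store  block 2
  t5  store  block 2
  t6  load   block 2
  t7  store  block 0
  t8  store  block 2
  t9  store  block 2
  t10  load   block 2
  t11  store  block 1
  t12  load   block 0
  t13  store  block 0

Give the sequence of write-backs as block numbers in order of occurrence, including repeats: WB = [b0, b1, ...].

  0 | R B1 → L1 miss [-]
  1 | R B0 → L0 miss [-]
  2 | W B1 → L1 hit [D]
  3 | R B3 → L1 miss wb→B1 [-]
  4 | W B2 → L0 miss [D]
  5 | W B2 → L0 hit [D]
  6 | R B2 → L0 hit [D]
  7 | W B0 → L0 miss wb→B2 [D]
  8 | W B2 → L0 miss wb→B0 [D]
  9 | W B2 → L0 hit [D]
  10 | R B2 → L0 hit [D]
  11 | W B1 → L1 miss [D]
  12 | R B0 → L0 miss wb→B2 [-]
  13 | W B0 → L0 hit [D]

WB = [1, 2, 0, 2]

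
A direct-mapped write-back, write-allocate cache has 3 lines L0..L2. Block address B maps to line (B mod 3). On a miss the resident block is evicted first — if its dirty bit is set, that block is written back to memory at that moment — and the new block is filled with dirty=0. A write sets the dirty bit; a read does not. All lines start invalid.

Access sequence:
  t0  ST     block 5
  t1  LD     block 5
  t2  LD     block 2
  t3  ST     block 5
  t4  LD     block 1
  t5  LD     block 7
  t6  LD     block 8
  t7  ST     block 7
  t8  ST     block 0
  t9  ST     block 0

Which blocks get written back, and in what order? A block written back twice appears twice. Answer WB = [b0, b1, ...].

WB = [5, 5]

  0 | W B5 → L2 miss [D]
  1 | R B5 → L2 hit [D]
  2 | R B2 → L2 miss wb→B5 [-]
  3 | W B5 → L2 miss [D]
  4 | R B1 → L1 miss [-]
  5 | R B7 → L1 miss [-]
  6 | R B8 → L2 miss wb→B5 [-]
  7 | W B7 → L1 hit [D]
  8 | W B0 → L0 miss [D]
  9 | W B0 → L0 hit [D]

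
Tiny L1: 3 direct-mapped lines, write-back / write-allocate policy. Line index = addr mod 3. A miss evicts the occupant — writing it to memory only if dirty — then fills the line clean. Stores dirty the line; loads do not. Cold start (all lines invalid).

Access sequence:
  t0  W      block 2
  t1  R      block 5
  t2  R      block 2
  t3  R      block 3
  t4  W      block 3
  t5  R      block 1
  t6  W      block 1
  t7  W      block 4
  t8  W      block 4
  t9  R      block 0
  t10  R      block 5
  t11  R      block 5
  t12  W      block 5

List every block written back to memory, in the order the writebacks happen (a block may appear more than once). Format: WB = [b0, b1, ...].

WB = [2, 1, 3]

  0 | W B2 → L2 miss [D]
  1 | R B5 → L2 miss wb→B2 [-]
  2 | R B2 → L2 miss [-]
  3 | R B3 → L0 miss [-]
  4 | W B3 → L0 hit [D]
  5 | R B1 → L1 miss [-]
  6 | W B1 → L1 hit [D]
  7 | W B4 → L1 miss wb→B1 [D]
  8 | W B4 → L1 hit [D]
  9 | R B0 → L0 miss wb→B3 [-]
  10 | R B5 → L2 miss [-]
  11 | R B5 → L2 hit [-]
  12 | W B5 → L2 hit [D]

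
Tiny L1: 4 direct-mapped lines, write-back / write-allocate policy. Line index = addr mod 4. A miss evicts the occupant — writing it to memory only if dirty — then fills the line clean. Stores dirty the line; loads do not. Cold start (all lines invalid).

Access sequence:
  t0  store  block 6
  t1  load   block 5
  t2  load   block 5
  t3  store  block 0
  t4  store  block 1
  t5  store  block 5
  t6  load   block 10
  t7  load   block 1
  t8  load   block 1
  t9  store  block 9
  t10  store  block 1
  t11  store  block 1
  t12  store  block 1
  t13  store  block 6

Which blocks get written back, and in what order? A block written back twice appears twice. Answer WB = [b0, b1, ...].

0: W B6 → L2 miss [D]
1: R B5 → L1 miss [-]
2: R B5 → L1 hit [-]
3: W B0 → L0 miss [D]
4: W B1 → L1 miss [D]
5: W B5 → L1 miss wb→B1 [D]
6: R B10 → L2 miss wb→B6 [-]
7: R B1 → L1 miss wb→B5 [-]
8: R B1 → L1 hit [-]
9: W B9 → L1 miss [D]
10: W B1 → L1 miss wb→B9 [D]
11: W B1 → L1 hit [D]
12: W B1 → L1 hit [D]
13: W B6 → L2 miss [D]

WB = [1, 6, 5, 9]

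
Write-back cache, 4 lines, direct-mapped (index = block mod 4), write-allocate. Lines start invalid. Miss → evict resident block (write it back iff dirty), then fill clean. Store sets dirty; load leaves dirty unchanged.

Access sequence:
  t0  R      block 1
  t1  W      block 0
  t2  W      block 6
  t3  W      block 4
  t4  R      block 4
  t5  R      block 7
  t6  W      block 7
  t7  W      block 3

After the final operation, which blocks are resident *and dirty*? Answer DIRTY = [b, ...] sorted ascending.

  0 | R B1 → L1 miss [-]
  1 | W B0 → L0 miss [D]
  2 | W B6 → L2 miss [D]
  3 | W B4 → L0 miss wb→B0 [D]
  4 | R B4 → L0 hit [D]
  5 | R B7 → L3 miss [-]
  6 | W B7 → L3 hit [D]
  7 | W B3 → L3 miss wb→B7 [D]

DIRTY = [3, 4, 6]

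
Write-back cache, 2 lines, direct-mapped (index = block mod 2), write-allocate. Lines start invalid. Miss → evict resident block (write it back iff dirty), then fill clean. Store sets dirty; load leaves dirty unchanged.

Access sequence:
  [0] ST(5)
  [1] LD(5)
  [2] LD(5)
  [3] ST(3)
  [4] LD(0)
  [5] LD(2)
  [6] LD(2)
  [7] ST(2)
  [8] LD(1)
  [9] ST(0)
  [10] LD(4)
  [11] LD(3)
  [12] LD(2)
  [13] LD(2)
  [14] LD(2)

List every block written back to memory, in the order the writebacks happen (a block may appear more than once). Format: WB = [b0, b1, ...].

WB = [5, 3, 2, 0]

0: W B5 -> L1 miss  d=D]
1: R B5 -> L1 hit  d=D]
2: R B5 -> L1 hit  d=D]
3: W B3 -> L1 miss wb->B5  d=D]
4: R B0 -> L0 miss  d=-]
5: R B2 -> L0 miss  d=-]
6: R B2 -> L0 hit  d=-]
7: W B2 -> L0 hit  d=D]
8: R B1 -> L1 miss wb->B3  d=-]
9: W B0 -> L0 miss wb->B2  d=D]
10: R B4 -> L0 miss wb->B0  d=-]
11: R B3 -> L1 miss  d=-]
12: R B2 -> L0 miss  d=-]
13: R B2 -> L0 hit  d=-]
14: R B2 -> L0 hit  d=-]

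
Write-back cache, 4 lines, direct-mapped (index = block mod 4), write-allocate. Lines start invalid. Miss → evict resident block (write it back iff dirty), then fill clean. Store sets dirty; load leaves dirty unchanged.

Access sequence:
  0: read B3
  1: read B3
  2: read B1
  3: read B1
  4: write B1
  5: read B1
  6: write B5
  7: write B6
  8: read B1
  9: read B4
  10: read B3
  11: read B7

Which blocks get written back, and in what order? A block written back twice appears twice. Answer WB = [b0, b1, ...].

WB = [1, 5]

  0 | R B3 → L3 miss [-]
  1 | R B3 → L3 hit [-]
  2 | R B1 → L1 miss [-]
  3 | R B1 → L1 hit [-]
  4 | W B1 → L1 hit [D]
  5 | R B1 → L1 hit [D]
  6 | W B5 → L1 miss wb→B1 [D]
  7 | W B6 → L2 miss [D]
  8 | R B1 → L1 miss wb→B5 [-]
  9 | R B4 → L0 miss [-]
  10 | R B3 → L3 hit [-]
  11 | R B7 → L3 miss [-]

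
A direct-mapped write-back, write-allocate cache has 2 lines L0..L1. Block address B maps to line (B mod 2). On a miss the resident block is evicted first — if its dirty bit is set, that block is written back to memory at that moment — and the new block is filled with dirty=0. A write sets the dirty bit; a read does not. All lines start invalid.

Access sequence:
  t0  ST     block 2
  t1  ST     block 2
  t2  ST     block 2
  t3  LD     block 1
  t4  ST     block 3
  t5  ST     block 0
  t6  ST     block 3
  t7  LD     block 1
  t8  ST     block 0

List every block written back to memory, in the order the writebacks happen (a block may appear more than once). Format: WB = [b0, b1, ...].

  0 | W B2 → L0 miss [D]
  1 | W B2 → L0 hit [D]
  2 | W B2 → L0 hit [D]
  3 | R B1 → L1 miss [-]
  4 | W B3 → L1 miss [D]
  5 | W B0 → L0 miss wb→B2 [D]
  6 | W B3 → L1 hit [D]
  7 | R B1 → L1 miss wb→B3 [-]
  8 | W B0 → L0 hit [D]

WB = [2, 3]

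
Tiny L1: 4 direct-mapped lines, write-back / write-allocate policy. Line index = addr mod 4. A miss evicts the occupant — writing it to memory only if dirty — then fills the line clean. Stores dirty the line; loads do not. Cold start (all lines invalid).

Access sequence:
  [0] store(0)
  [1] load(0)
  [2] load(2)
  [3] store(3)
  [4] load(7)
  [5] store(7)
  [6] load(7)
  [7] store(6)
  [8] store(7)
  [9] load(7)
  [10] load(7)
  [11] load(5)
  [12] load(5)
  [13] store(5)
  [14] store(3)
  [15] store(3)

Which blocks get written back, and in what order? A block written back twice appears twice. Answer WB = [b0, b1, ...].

0: W B0 -> L0 miss  d=D]
1: R B0 -> L0 hit  d=D]
2: R B2 -> L2 miss  d=-]
3: W B3 -> L3 miss  d=D]
4: R B7 -> L3 miss wb->B3  d=-]
5: W B7 -> L3 hit  d=D]
6: R B7 -> L3 hit  d=D]
7: W B6 -> L2 miss  d=D]
8: W B7 -> L3 hit  d=D]
9: R B7 -> L3 hit  d=D]
10: R B7 -> L3 hit  d=D]
11: R B5 -> L1 miss  d=-]
12: R B5 -> L1 hit  d=-]
13: W B5 -> L1 hit  d=D]
14: W B3 -> L3 miss wb->B7  d=D]
15: W B3 -> L3 hit  d=D]

WB = [3, 7]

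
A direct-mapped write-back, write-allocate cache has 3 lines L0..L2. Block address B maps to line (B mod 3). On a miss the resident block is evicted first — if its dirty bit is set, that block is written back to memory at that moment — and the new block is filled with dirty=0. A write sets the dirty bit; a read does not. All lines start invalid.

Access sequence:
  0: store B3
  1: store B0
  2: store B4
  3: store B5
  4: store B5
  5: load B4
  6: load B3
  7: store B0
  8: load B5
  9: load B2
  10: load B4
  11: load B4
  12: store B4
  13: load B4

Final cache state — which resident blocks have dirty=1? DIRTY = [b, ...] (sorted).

  0 | W B3 → L0 miss [D]
  1 | W B0 → L0 miss wb→B3 [D]
  2 | W B4 → L1 miss [D]
  3 | W B5 → L2 miss [D]
  4 | W B5 → L2 hit [D]
  5 | R B4 → L1 hit [D]
  6 | R B3 → L0 miss wb→B0 [-]
  7 | W B0 → L0 miss [D]
  8 | R B5 → L2 hit [D]
  9 | R B2 → L2 miss wb→B5 [-]
  10 | R B4 → L1 hit [D]
  11 | R B4 → L1 hit [D]
  12 | W B4 → L1 hit [D]
  13 | R B4 → L1 hit [D]

DIRTY = [0, 4]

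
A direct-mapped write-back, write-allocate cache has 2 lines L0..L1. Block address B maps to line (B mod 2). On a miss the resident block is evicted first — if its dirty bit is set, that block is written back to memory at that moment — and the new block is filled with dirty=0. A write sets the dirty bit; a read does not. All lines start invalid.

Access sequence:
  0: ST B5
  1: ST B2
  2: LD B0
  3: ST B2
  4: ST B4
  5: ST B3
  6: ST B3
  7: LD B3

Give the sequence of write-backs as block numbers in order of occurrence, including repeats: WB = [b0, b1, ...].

WB = [2, 2, 5]

0: W B5 → L1 miss [D]
1: W B2 → L0 miss [D]
2: R B0 → L0 miss wb→B2 [-]
3: W B2 → L0 miss [D]
4: W B4 → L0 miss wb→B2 [D]
5: W B3 → L1 miss wb→B5 [D]
6: W B3 → L1 hit [D]
7: R B3 → L1 hit [D]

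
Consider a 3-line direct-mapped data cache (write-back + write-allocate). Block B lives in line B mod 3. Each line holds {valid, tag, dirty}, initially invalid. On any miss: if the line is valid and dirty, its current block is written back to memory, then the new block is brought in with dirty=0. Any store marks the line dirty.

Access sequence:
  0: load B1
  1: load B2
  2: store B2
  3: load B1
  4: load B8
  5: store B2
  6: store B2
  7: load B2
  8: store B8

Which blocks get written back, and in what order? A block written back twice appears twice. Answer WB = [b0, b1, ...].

  0 | R B1 → L1 miss [-]
  1 | R B2 → L2 miss [-]
  2 | W B2 → L2 hit [D]
  3 | R B1 → L1 hit [-]
  4 | R B8 → L2 miss wb→B2 [-]
  5 | W B2 → L2 miss [D]
  6 | W B2 → L2 hit [D]
  7 | R B2 → L2 hit [D]
  8 | W B8 → L2 miss wb→B2 [D]

WB = [2, 2]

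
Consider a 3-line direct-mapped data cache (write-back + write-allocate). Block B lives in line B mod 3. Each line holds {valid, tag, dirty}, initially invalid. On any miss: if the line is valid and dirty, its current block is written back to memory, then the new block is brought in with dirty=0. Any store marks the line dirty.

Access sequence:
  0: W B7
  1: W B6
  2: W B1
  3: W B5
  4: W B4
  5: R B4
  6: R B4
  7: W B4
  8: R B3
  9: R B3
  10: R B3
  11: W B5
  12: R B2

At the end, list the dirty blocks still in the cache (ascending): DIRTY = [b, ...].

DIRTY = [4]

  0 | W B7 → L1 miss [D]
  1 | W B6 → L0 miss [D]
  2 | W B1 → L1 miss wb→B7 [D]
  3 | W B5 → L2 miss [D]
  4 | W B4 → L1 miss wb→B1 [D]
  5 | R B4 → L1 hit [D]
  6 | R B4 → L1 hit [D]
  7 | W B4 → L1 hit [D]
  8 | R B3 → L0 miss wb→B6 [-]
  9 | R B3 → L0 hit [-]
  10 | R B3 → L0 hit [-]
  11 | W B5 → L2 hit [D]
  12 | R B2 → L2 miss wb→B5 [-]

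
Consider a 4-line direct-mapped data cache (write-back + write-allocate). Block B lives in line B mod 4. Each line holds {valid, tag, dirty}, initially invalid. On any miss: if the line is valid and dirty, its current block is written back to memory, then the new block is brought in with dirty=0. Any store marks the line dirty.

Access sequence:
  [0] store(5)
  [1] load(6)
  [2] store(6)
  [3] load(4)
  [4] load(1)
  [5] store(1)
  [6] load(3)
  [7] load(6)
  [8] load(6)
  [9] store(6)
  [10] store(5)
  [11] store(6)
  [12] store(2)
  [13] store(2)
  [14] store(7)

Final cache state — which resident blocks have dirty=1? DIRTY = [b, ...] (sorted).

  0 | W B5 → L1 miss [D]
  1 | R B6 → L2 miss [-]
  2 | W B6 → L2 hit [D]
  3 | R B4 → L0 miss [-]
  4 | R B1 → L1 miss wb→B5 [-]
  5 | W B1 → L1 hit [D]
  6 | R B3 → L3 miss [-]
  7 | R B6 → L2 hit [D]
  8 | R B6 → L2 hit [D]
  9 | W B6 → L2 hit [D]
  10 | W B5 → L1 miss wb→B1 [D]
  11 | W B6 → L2 hit [D]
  12 | W B2 → L2 miss wb→B6 [D]
  13 | W B2 → L2 hit [D]
  14 | W B7 → L3 miss [D]

DIRTY = [2, 5, 7]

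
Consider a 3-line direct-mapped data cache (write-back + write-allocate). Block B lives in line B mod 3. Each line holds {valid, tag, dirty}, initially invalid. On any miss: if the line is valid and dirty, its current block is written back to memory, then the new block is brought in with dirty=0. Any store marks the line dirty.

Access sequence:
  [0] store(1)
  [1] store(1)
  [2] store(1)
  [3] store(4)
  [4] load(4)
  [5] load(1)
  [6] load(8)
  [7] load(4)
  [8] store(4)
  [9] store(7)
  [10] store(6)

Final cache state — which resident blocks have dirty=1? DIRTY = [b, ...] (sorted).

DIRTY = [6, 7]

  0 | W B1 → L1 miss [D]
  1 | W B1 → L1 hit [D]
  2 | W B1 → L1 hit [D]
  3 | W B4 → L1 miss wb→B1 [D]
  4 | R B4 → L1 hit [D]
  5 | R B1 → L1 miss wb→B4 [-]
  6 | R B8 → L2 miss [-]
  7 | R B4 → L1 miss [-]
  8 | W B4 → L1 hit [D]
  9 | W B7 → L1 miss wb→B4 [D]
  10 | W B6 → L0 miss [D]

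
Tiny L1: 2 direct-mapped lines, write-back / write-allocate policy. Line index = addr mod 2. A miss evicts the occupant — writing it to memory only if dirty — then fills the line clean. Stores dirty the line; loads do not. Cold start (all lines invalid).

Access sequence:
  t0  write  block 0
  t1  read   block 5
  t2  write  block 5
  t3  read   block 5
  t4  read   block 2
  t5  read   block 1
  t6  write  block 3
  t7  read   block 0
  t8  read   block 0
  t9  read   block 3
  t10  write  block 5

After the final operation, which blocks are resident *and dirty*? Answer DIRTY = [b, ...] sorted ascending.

DIRTY = [5]

0: W B0 → L0 miss [D]
1: R B5 → L1 miss [-]
2: W B5 → L1 hit [D]
3: R B5 → L1 hit [D]
4: R B2 → L0 miss wb→B0 [-]
5: R B1 → L1 miss wb→B5 [-]
6: W B3 → L1 miss [D]
7: R B0 → L0 miss [-]
8: R B0 → L0 hit [-]
9: R B3 → L1 hit [D]
10: W B5 → L1 miss wb→B3 [D]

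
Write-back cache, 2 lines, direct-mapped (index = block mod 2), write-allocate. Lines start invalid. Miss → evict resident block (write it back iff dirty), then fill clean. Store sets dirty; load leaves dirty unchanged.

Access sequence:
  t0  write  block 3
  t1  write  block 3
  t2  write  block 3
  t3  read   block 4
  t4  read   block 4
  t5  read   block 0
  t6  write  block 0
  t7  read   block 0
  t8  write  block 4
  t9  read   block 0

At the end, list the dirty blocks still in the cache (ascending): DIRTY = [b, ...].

DIRTY = [3]

0: W B3 -> L1 miss  d=D]
1: W B3 -> L1 hit  d=D]
2: W B3 -> L1 hit  d=D]
3: R B4 -> L0 miss  d=-]
4: R B4 -> L0 hit  d=-]
5: R B0 -> L0 miss  d=-]
6: W B0 -> L0 hit  d=D]
7: R B0 -> L0 hit  d=D]
8: W B4 -> L0 miss wb->B0  d=D]
9: R B0 -> L0 miss wb->B4  d=-]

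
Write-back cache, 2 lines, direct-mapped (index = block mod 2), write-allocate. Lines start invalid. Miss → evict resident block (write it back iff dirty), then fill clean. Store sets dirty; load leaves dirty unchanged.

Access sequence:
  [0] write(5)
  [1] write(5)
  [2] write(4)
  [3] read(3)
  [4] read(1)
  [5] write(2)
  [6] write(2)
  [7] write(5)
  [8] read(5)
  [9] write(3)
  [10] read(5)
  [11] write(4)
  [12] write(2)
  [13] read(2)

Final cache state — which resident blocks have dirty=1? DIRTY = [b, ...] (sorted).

DIRTY = [2]

  0 | W B5 → L1 miss [D]
  1 | W B5 → L1 hit [D]
  2 | W B4 → L0 miss [D]
  3 | R B3 → L1 miss wb→B5 [-]
  4 | R B1 → L1 miss [-]
  5 | W B2 → L0 miss wb→B4 [D]
  6 | W B2 → L0 hit [D]
  7 | W B5 → L1 miss [D]
  8 | R B5 → L1 hit [D]
  9 | W B3 → L1 miss wb→B5 [D]
  10 | R B5 → L1 miss wb→B3 [-]
  11 | W B4 → L0 miss wb→B2 [D]
  12 | W B2 → L0 miss wb→B4 [D]
  13 | R B2 → L0 hit [D]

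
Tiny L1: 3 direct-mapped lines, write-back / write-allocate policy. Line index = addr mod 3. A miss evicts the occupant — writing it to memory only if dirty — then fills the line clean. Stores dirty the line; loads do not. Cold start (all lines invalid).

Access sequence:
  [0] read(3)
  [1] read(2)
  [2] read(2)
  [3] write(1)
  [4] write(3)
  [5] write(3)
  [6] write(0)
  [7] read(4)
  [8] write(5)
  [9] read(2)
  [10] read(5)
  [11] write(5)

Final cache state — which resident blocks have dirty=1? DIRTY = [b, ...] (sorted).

0: R B3 -> L0 miss  d=-]
1: R B2 -> L2 miss  d=-]
2: R B2 -> L2 hit  d=-]
3: W B1 -> L1 miss  d=D]
4: W B3 -> L0 hit  d=D]
5: W B3 -> L0 hit  d=D]
6: W B0 -> L0 miss wb->B3  d=D]
7: R B4 -> L1 miss wb->B1  d=-]
8: W B5 -> L2 miss  d=D]
9: R B2 -> L2 miss wb->B5  d=-]
10: R B5 -> L2 miss  d=-]
11: W B5 -> L2 hit  d=D]

DIRTY = [0, 5]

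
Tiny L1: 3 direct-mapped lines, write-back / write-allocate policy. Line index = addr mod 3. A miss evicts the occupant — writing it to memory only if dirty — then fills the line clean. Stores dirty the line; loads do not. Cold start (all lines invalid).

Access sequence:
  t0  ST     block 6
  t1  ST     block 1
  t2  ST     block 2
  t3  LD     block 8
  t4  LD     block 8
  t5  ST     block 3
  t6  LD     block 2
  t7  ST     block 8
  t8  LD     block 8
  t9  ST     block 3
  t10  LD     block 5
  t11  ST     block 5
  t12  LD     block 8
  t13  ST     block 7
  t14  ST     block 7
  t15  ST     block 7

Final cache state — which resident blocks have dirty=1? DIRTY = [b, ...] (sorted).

DIRTY = [3, 7]

0: W B6 -> L0 miss  d=D]
1: W B1 -> L1 miss  d=D]
2: W B2 -> L2 miss  d=D]
3: R B8 -> L2 miss wb->B2  d=-]
4: R B8 -> L2 hit  d=-]
5: W B3 -> L0 miss wb->B6  d=D]
6: R B2 -> L2 miss  d=-]
7: W B8 -> L2 miss  d=D]
8: R B8 -> L2 hit  d=D]
9: W B3 -> L0 hit  d=D]
10: R B5 -> L2 miss wb->B8  d=-]
11: W B5 -> L2 hit  d=D]
12: R B8 -> L2 miss wb->B5  d=-]
13: W B7 -> L1 miss wb->B1  d=D]
14: W B7 -> L1 hit  d=D]
15: W B7 -> L1 hit  d=D]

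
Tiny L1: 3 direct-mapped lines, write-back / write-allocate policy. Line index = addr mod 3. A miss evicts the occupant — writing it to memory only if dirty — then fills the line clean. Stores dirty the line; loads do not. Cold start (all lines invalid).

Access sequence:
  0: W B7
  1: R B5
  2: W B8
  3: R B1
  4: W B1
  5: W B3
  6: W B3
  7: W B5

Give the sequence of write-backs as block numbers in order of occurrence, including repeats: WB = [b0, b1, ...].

WB = [7, 8]

0: W B7 -> L1 miss  d=D]
1: R B5 -> L2 miss  d=-]
2: W B8 -> L2 miss  d=D]
3: R B1 -> L1 miss wb->B7  d=-]
4: W B1 -> L1 hit  d=D]
5: W B3 -> L0 miss  d=D]
6: W B3 -> L0 hit  d=D]
7: W B5 -> L2 miss wb->B8  d=D]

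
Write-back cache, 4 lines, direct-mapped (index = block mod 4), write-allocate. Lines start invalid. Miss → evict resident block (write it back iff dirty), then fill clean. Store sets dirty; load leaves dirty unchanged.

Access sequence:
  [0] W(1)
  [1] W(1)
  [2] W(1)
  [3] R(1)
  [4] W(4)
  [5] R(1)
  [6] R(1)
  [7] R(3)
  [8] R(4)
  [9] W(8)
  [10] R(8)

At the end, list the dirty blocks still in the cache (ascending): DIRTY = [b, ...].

DIRTY = [1, 8]

  0 | W B1 → L1 miss [D]
  1 | W B1 → L1 hit [D]
  2 | W B1 → L1 hit [D]
  3 | R B1 → L1 hit [D]
  4 | W B4 → L0 miss [D]
  5 | R B1 → L1 hit [D]
  6 | R B1 → L1 hit [D]
  7 | R B3 → L3 miss [-]
  8 | R B4 → L0 hit [D]
  9 | W B8 → L0 miss wb→B4 [D]
  10 | R B8 → L0 hit [D]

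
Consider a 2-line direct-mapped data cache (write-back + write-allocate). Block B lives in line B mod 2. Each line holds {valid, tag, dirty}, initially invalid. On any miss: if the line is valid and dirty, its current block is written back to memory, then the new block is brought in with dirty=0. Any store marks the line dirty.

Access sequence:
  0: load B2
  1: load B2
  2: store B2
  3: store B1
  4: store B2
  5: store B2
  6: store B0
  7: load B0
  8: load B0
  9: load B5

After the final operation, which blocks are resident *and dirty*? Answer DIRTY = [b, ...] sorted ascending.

0: R B2 -> L0 miss  d=-]
1: R B2 -> L0 hit  d=-]
2: W B2 -> L0 hit  d=D]
3: W B1 -> L1 miss  d=D]
4: W B2 -> L0 hit  d=D]
5: W B2 -> L0 hit  d=D]
6: W B0 -> L0 miss wb->B2  d=D]
7: R B0 -> L0 hit  d=D]
8: R B0 -> L0 hit  d=D]
9: R B5 -> L1 miss wb->B1  d=-]

DIRTY = [0]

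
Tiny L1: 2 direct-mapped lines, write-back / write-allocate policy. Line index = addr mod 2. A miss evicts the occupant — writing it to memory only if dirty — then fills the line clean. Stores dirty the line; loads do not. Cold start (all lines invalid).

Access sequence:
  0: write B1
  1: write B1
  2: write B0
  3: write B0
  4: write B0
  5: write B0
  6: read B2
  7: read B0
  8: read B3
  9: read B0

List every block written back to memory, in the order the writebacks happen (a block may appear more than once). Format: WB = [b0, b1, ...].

WB = [0, 1]

  0 | W B1 → L1 miss [D]
  1 | W B1 → L1 hit [D]
  2 | W B0 → L0 miss [D]
  3 | W B0 → L0 hit [D]
  4 | W B0 → L0 hit [D]
  5 | W B0 → L0 hit [D]
  6 | R B2 → L0 miss wb→B0 [-]
  7 | R B0 → L0 miss [-]
  8 | R B3 → L1 miss wb→B1 [-]
  9 | R B0 → L0 hit [-]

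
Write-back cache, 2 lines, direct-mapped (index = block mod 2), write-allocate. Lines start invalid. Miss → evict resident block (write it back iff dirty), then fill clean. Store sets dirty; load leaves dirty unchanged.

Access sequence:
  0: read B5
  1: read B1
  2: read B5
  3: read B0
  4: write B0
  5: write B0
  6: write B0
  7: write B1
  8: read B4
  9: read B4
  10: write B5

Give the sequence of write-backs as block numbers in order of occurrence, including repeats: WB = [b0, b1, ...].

WB = [0, 1]

0: R B5 -> L1 miss  d=-]
1: R B1 -> L1 miss  d=-]
2: R B5 -> L1 miss  d=-]
3: R B0 -> L0 miss  d=-]
4: W B0 -> L0 hit  d=D]
5: W B0 -> L0 hit  d=D]
6: W B0 -> L0 hit  d=D]
7: W B1 -> L1 miss  d=D]
8: R B4 -> L0 miss wb->B0  d=-]
9: R B4 -> L0 hit  d=-]
10: W B5 -> L1 miss wb->B1  d=D]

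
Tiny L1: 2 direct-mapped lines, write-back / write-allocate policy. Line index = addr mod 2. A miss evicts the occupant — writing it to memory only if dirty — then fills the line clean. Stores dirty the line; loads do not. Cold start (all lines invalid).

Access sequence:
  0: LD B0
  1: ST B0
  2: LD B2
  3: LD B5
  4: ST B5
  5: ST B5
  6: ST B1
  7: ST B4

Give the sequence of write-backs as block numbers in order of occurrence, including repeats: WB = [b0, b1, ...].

0: R B0 -> L0 miss  d=-]
1: W B0 -> L0 hit  d=D]
2: R B2 -> L0 miss wb->B0  d=-]
3: R B5 -> L1 miss  d=-]
4: W B5 -> L1 hit  d=D]
5: W B5 -> L1 hit  d=D]
6: W B1 -> L1 miss wb->B5  d=D]
7: W B4 -> L0 miss  d=D]

WB = [0, 5]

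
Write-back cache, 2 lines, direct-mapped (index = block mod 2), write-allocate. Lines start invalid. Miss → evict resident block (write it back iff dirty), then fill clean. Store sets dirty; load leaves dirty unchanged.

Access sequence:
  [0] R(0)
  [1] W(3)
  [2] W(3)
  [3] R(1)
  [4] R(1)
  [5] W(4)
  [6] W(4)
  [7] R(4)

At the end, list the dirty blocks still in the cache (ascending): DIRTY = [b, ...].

0: R B0 -> L0 miss  d=-]
1: W B3 -> L1 miss  d=D]
2: W B3 -> L1 hit  d=D]
3: R B1 -> L1 miss wb->B3  d=-]
4: R B1 -> L1 hit  d=-]
5: W B4 -> L0 miss  d=D]
6: W B4 -> L0 hit  d=D]
7: R B4 -> L0 hit  d=D]

DIRTY = [4]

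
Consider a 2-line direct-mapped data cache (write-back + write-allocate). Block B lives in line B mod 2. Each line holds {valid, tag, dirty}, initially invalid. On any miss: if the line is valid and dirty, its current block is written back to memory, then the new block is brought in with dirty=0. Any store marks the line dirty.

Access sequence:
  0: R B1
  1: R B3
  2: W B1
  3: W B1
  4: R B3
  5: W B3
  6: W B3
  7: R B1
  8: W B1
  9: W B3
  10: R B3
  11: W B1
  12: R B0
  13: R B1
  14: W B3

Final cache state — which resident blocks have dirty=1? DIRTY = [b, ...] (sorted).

DIRTY = [3]

0: R B1 -> L1 miss  d=-]
1: R B3 -> L1 miss  d=-]
2: W B1 -> L1 miss  d=D]
3: W B1 -> L1 hit  d=D]
4: R B3 -> L1 miss wb->B1  d=-]
5: W B3 -> L1 hit  d=D]
6: W B3 -> L1 hit  d=D]
7: R B1 -> L1 miss wb->B3  d=-]
8: W B1 -> L1 hit  d=D]
9: W B3 -> L1 miss wb->B1  d=D]
10: R B3 -> L1 hit  d=D]
11: W B1 -> L1 miss wb->B3  d=D]
12: R B0 -> L0 miss  d=-]
13: R B1 -> L1 hit  d=D]
14: W B3 -> L1 miss wb->B1  d=D]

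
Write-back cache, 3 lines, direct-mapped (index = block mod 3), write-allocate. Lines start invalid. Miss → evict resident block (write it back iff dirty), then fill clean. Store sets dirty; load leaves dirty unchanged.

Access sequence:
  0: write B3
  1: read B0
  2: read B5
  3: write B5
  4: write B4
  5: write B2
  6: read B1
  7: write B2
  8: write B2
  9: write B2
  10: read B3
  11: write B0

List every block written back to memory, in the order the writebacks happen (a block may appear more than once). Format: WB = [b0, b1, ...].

WB = [3, 5, 4]

  0 | W B3 → L0 miss [D]
  1 | R B0 → L0 miss wb→B3 [-]
  2 | R B5 → L2 miss [-]
  3 | W B5 → L2 hit [D]
  4 | W B4 → L1 miss [D]
  5 | W B2 → L2 miss wb→B5 [D]
  6 | R B1 → L1 miss wb→B4 [-]
  7 | W B2 → L2 hit [D]
  8 | W B2 → L2 hit [D]
  9 | W B2 → L2 hit [D]
  10 | R B3 → L0 miss [-]
  11 | W B0 → L0 miss [D]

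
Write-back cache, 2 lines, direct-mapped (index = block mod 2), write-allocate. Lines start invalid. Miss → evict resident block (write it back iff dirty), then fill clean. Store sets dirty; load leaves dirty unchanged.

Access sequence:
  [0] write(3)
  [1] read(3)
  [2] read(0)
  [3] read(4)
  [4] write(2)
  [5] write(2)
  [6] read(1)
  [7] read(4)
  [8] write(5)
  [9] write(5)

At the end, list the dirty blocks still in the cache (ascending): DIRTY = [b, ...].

DIRTY = [5]

  0 | W B3 → L1 miss [D]
  1 | R B3 → L1 hit [D]
  2 | R B0 → L0 miss [-]
  3 | R B4 → L0 miss [-]
  4 | W B2 → L0 miss [D]
  5 | W B2 → L0 hit [D]
  6 | R B1 → L1 miss wb→B3 [-]
  7 | R B4 → L0 miss wb→B2 [-]
  8 | W B5 → L1 miss [D]
  9 | W B5 → L1 hit [D]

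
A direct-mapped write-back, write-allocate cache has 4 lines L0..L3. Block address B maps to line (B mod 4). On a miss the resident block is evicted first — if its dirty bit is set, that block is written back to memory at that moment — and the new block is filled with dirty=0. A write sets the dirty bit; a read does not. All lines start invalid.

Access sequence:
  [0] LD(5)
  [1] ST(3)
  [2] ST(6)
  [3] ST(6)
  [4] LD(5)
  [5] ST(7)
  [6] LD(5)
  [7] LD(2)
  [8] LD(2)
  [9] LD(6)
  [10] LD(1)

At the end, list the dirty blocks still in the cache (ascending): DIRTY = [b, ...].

DIRTY = [7]

0: R B5 -> L1 miss  d=-]
1: W B3 -> L3 miss  d=D]
2: W B6 -> L2 miss  d=D]
3: W B6 -> L2 hit  d=D]
4: R B5 -> L1 hit  d=-]
5: W B7 -> L3 miss wb->B3  d=D]
6: R B5 -> L1 hit  d=-]
7: R B2 -> L2 miss wb->B6  d=-]
8: R B2 -> L2 hit  d=-]
9: R B6 -> L2 miss  d=-]
10: R B1 -> L1 miss  d=-]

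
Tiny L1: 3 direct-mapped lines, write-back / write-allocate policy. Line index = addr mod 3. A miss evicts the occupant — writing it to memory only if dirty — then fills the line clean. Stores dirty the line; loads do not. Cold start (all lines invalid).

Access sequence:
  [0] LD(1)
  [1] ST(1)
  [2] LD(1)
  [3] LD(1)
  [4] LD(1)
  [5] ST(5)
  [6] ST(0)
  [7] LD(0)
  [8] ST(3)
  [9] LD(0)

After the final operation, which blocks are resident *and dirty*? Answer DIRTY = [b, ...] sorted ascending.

DIRTY = [1, 5]

0: R B1 -> L1 miss  d=-]
1: W B1 -> L1 hit  d=D]
2: R B1 -> L1 hit  d=D]
3: R B1 -> L1 hit  d=D]
4: R B1 -> L1 hit  d=D]
5: W B5 -> L2 miss  d=D]
6: W B0 -> L0 miss  d=D]
7: R B0 -> L0 hit  d=D]
8: W B3 -> L0 miss wb->B0  d=D]
9: R B0 -> L0 miss wb->B3  d=-]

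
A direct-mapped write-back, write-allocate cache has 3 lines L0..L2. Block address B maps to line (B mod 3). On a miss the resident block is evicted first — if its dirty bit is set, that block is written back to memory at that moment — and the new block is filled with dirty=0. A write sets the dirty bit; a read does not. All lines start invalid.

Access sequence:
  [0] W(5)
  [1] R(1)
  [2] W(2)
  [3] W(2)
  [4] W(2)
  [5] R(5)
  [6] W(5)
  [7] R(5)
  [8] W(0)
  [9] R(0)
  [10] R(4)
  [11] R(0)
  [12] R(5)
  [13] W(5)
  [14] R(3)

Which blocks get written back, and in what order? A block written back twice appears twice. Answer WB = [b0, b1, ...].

0: W B5 → L2 miss [D]
1: R B1 → L1 miss [-]
2: W B2 → L2 miss wb→B5 [D]
3: W B2 → L2 hit [D]
4: W B2 → L2 hit [D]
5: R B5 → L2 miss wb→B2 [-]
6: W B5 → L2 hit [D]
7: R B5 → L2 hit [D]
8: W B0 → L0 miss [D]
9: R B0 → L0 hit [D]
10: R B4 → L1 miss [-]
11: R B0 → L0 hit [D]
12: R B5 → L2 hit [D]
13: W B5 → L2 hit [D]
14: R B3 → L0 miss wb→B0 [-]

WB = [5, 2, 0]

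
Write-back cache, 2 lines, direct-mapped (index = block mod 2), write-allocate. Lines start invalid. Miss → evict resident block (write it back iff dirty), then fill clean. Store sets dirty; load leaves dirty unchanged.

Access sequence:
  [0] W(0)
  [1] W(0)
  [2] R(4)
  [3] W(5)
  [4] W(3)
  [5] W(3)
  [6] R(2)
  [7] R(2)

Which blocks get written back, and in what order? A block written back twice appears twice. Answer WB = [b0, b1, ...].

WB = [0, 5]

  0 | W B0 → L0 miss [D]
  1 | W B0 → L0 hit [D]
  2 | R B4 → L0 miss wb→B0 [-]
  3 | W B5 → L1 miss [D]
  4 | W B3 → L1 miss wb→B5 [D]
  5 | W B3 → L1 hit [D]
  6 | R B2 → L0 miss [-]
  7 | R B2 → L0 hit [-]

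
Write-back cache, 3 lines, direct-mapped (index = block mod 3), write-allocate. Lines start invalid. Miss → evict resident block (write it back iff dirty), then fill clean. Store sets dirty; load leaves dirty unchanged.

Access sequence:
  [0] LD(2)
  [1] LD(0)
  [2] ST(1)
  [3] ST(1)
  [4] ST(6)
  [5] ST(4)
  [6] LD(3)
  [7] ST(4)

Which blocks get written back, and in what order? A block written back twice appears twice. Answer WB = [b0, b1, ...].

  0 | R B2 → L2 miss [-]
  1 | R B0 → L0 miss [-]
  2 | W B1 → L1 miss [D]
  3 | W B1 → L1 hit [D]
  4 | W B6 → L0 miss [D]
  5 | W B4 → L1 miss wb→B1 [D]
  6 | R B3 → L0 miss wb→B6 [-]
  7 | W B4 → L1 hit [D]

WB = [1, 6]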